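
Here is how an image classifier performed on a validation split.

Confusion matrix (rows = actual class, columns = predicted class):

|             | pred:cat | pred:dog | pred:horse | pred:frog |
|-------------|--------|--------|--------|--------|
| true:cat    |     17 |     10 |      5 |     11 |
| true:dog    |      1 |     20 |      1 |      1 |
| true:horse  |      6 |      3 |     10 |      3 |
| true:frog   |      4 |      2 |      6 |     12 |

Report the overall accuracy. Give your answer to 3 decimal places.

Accuracy = trace / total = (17+20+10+12=59) / 112 = 59/112 = 0.527

0.527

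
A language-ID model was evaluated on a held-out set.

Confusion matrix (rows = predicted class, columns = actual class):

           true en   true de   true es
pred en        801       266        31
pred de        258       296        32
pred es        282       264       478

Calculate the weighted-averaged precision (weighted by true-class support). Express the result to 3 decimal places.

Per-class precision (TP/(TP+FP)):
  en: TP=801, FP=266+31=297 → 801/1098 = 0.7295
  de: TP=296, FP=258+32=290 → 296/586 = 0.5051
  es: TP=478, FP=282+264=546 → 478/1024 = 0.4668
Weighted-precision = Σ (supportᵢ/N)·precisionᵢ with N=2708: (1341/2708)·0.7295 + (826/2708)·0.5051 + (541/2708)·0.4668 = 0.609

0.609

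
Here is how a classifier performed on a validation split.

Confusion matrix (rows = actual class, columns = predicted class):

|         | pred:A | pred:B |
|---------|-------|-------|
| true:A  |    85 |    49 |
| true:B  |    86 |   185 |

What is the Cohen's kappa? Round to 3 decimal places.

0.296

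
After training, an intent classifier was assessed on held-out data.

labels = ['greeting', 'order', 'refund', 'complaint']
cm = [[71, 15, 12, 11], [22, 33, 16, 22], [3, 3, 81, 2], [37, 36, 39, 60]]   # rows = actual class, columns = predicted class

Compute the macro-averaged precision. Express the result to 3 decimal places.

Per-class precision (TP/(TP+FP)):
  greeting: TP=71, FP=22+3+37=62 → 71/133 = 0.5338
  order: TP=33, FP=15+3+36=54 → 33/87 = 0.3793
  refund: TP=81, FP=12+16+39=67 → 81/148 = 0.5473
  complaint: TP=60, FP=11+22+2=35 → 60/95 = 0.6316
Macro-precision = mean = (0.5338 + 0.3793 + 0.5473 + 0.6316) / 4 = 0.523

0.523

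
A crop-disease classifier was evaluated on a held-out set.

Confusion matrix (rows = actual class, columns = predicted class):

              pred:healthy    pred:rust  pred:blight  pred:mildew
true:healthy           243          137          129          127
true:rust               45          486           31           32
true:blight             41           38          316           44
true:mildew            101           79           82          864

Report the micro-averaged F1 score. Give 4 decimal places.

0.6830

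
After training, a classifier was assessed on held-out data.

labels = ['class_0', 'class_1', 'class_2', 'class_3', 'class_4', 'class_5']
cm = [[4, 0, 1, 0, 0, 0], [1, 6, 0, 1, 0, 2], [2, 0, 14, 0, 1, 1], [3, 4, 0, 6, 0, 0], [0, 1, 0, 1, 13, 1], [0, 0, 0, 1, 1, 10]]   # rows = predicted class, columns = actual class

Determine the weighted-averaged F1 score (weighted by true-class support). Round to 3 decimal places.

0.711

Per-class F1 score (2·TP/(2·TP+FP+FN)):
  class_0: TP=4, FP=0+1+0+0+0=1, FN=1+2+3+0+0=6 → 8/15 = 0.5333
  class_1: TP=6, FP=1+0+1+0+2=4, FN=0+0+4+1+0=5 → 12/21 = 0.5714
  class_2: TP=14, FP=2+0+0+1+1=4, FN=1+0+0+0+0=1 → 28/33 = 0.8485
  class_3: TP=6, FP=3+4+0+0+0=7, FN=0+1+0+1+1=3 → 12/22 = 0.5455
  class_4: TP=13, FP=0+1+0+1+1=3, FN=0+0+1+0+1=2 → 26/31 = 0.8387
  class_5: TP=10, FP=0+0+0+1+1=2, FN=0+2+1+0+1=4 → 20/26 = 0.7692
Weighted-F1 score = Σ (supportᵢ/N)·F1 scoreᵢ with N=74: (10/74)·0.5333 + (11/74)·0.5714 + (15/74)·0.8485 + (9/74)·0.5455 + (15/74)·0.8387 + (14/74)·0.7692 = 0.711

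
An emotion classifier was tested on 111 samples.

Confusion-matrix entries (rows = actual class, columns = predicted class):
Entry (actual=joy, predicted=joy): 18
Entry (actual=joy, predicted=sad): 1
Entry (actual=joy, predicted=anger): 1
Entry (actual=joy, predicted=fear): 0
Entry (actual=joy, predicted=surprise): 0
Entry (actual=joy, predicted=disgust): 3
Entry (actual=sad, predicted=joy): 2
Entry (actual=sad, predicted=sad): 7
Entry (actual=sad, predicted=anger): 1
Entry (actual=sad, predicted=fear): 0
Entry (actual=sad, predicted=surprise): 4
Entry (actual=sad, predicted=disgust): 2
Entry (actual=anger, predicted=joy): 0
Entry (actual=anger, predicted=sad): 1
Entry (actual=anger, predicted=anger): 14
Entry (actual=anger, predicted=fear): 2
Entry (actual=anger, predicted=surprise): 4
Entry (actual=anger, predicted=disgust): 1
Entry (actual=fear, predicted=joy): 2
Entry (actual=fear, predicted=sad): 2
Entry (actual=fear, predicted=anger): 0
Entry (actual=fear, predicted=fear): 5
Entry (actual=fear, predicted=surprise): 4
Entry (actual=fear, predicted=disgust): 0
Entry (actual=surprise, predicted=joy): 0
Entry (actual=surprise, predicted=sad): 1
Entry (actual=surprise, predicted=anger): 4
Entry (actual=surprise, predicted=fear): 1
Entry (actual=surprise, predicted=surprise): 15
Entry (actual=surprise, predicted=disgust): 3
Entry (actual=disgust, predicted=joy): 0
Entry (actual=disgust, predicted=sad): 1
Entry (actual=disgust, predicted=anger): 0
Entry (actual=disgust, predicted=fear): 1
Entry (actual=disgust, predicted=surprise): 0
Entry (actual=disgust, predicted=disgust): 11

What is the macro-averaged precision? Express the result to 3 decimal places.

0.620

Per-class precision (TP/(TP+FP)):
  joy: TP=18, FP=2+0+2+0+0=4 → 18/22 = 0.8182
  sad: TP=7, FP=1+1+2+1+1=6 → 7/13 = 0.5385
  anger: TP=14, FP=1+1+0+4+0=6 → 14/20 = 0.7000
  fear: TP=5, FP=0+0+2+1+1=4 → 5/9 = 0.5556
  surprise: TP=15, FP=0+4+4+4+0=12 → 15/27 = 0.5556
  disgust: TP=11, FP=3+2+1+0+3=9 → 11/20 = 0.5500
Macro-precision = mean = (0.8182 + 0.5385 + 0.7000 + 0.5556 + 0.5556 + 0.5500) / 6 = 0.620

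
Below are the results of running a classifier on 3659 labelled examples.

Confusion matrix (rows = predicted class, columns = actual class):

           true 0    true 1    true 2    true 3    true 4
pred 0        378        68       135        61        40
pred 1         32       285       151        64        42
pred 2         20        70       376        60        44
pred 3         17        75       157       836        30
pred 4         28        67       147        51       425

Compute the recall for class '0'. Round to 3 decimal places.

0.796

Treat '0' as positive and all other classes as negative.
recall = TP/(TP+FN).
0: TP=378, FN=32+20+17+28=97 → 378/475 = 0.7958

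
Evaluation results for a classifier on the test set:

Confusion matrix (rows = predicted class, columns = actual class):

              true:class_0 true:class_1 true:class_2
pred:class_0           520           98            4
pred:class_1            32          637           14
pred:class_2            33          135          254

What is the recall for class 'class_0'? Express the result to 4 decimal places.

0.8889

recall = TP/(TP+FN).
class_0: TP=520, FN=32+33=65 → 520/585 = 0.88889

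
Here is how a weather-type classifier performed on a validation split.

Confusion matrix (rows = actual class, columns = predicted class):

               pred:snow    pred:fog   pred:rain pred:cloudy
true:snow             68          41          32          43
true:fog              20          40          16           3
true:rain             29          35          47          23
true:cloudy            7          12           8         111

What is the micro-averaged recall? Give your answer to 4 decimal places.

Micro-averaging pools counts across classes: ΣTP=266, ΣFP=269, ΣFN=269.
Micro-recall = TP/(TP+FN) on pooled counts = 0.4972 (equals overall accuracy in single-label multiclass).

0.4972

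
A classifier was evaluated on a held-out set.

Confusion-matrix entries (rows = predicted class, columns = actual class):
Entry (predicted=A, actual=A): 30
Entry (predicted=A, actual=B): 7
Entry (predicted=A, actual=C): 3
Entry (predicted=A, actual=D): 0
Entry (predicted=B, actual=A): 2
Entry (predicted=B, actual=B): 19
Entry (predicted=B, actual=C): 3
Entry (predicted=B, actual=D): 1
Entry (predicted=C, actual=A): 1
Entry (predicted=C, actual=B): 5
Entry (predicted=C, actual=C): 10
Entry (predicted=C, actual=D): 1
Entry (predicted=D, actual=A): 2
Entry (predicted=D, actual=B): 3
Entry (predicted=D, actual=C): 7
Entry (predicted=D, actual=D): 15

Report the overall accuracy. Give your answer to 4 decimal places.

0.6789

Accuracy = trace / total = (30+19+10+15=74) / 109 = 74/109 = 0.6789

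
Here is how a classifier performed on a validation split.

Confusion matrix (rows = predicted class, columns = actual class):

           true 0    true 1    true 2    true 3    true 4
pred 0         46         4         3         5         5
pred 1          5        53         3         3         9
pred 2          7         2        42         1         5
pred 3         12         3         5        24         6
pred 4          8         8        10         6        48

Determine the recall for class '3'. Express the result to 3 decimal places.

0.615

Treat '3' as positive and all other classes as negative.
recall = TP/(TP+FN).
3: TP=24, FN=5+3+1+6=15 → 24/39 = 0.6154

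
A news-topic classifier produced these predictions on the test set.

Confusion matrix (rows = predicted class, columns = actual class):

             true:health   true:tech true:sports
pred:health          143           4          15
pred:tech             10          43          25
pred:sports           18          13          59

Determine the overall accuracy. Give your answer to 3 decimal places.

Accuracy = trace / total = (143+43+59=245) / 330 = 245/330 = 0.742

0.742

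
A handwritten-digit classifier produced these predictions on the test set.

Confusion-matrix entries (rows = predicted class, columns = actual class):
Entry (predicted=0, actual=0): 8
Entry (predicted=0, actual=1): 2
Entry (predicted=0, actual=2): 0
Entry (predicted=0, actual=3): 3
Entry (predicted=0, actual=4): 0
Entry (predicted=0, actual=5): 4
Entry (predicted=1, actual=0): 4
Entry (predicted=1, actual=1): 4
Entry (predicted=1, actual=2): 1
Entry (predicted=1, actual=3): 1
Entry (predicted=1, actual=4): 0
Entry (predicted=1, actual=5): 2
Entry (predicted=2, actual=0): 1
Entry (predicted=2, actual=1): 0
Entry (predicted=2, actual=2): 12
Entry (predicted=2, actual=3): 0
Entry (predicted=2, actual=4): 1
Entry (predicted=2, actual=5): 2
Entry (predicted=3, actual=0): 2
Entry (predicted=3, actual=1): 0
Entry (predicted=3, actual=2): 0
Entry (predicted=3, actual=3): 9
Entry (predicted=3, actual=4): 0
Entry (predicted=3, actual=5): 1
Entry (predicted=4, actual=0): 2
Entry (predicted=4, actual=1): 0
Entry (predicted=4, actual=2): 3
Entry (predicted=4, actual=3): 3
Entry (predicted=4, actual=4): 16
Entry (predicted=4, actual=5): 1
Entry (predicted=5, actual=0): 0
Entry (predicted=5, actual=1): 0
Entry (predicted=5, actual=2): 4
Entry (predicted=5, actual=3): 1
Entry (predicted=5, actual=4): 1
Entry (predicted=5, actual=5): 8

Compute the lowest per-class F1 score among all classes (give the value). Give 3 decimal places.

0.444

Per-class F1 score (2·TP/(2·TP+FP+FN)):
  0: TP=8, FP=2+0+3+0+4=9, FN=4+1+2+2+0=9 → 16/34 = 0.4706
  1: TP=4, FP=4+1+1+0+2=8, FN=2+0+0+0+0=2 → 8/18 = 0.4444
  2: TP=12, FP=1+0+0+1+2=4, FN=0+1+0+3+4=8 → 24/36 = 0.6667
  3: TP=9, FP=2+0+0+0+1=3, FN=3+1+0+3+1=8 → 18/29 = 0.6207
  4: TP=16, FP=2+0+3+3+1=9, FN=0+0+1+0+1=2 → 32/43 = 0.7442
  5: TP=8, FP=0+0+4+1+1=6, FN=4+2+2+1+1=10 → 16/32 = 0.5000
Lowest is class '1' with F1 score = 0.444.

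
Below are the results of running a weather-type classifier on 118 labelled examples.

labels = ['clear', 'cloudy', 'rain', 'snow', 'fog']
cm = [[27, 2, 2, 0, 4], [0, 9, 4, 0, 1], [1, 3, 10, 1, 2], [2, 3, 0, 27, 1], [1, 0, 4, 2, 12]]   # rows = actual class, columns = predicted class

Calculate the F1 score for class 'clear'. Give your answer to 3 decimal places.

0.818

One-vs-rest for 'clear': TP = diagonal; FP = other classes predicted 'clear'; FN = 'clear' predicted as other.
F1 score = 2·TP/(2·TP+FP+FN).
clear: TP=27, FP=0+1+2+1=4, FN=2+2+0+4=8 → 54/66 = 0.8182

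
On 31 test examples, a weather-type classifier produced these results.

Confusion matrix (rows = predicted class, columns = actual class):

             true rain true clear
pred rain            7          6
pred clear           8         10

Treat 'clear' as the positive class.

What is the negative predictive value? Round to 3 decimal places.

0.538

NPV = TN/(TN+FN) = 7/(7+6) = 0.538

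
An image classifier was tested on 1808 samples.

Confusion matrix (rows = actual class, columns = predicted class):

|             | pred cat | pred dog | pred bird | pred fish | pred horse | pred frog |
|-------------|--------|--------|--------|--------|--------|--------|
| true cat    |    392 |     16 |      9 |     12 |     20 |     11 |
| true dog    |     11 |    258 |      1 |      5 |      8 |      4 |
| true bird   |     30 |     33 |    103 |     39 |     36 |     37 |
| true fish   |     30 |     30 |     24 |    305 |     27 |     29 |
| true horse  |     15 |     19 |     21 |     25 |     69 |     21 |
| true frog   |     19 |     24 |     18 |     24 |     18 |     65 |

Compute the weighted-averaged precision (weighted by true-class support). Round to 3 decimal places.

0.654

Per-class precision (TP/(TP+FP)):
  cat: TP=392, FP=11+30+30+15+19=105 → 392/497 = 0.7887
  dog: TP=258, FP=16+33+30+19+24=122 → 258/380 = 0.6789
  bird: TP=103, FP=9+1+24+21+18=73 → 103/176 = 0.5852
  fish: TP=305, FP=12+5+39+25+24=105 → 305/410 = 0.7439
  horse: TP=69, FP=20+8+36+27+18=109 → 69/178 = 0.3876
  frog: TP=65, FP=11+4+37+29+21=102 → 65/167 = 0.3892
Weighted-precision = Σ (supportᵢ/N)·precisionᵢ with N=1808: (460/1808)·0.7887 + (287/1808)·0.6789 + (278/1808)·0.5852 + (445/1808)·0.7439 + (170/1808)·0.3876 + (168/1808)·0.3892 = 0.654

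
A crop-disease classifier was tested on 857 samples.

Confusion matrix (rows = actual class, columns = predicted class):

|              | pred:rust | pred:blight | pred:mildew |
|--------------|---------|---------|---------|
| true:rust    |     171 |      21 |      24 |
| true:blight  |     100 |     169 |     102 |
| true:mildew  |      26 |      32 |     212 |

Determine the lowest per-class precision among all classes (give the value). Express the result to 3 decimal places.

Per-class precision (TP/(TP+FP)):
  rust: TP=171, FP=100+26=126 → 171/297 = 0.5758
  blight: TP=169, FP=21+32=53 → 169/222 = 0.7613
  mildew: TP=212, FP=24+102=126 → 212/338 = 0.6272
Lowest is class 'rust' with precision = 0.576.

0.576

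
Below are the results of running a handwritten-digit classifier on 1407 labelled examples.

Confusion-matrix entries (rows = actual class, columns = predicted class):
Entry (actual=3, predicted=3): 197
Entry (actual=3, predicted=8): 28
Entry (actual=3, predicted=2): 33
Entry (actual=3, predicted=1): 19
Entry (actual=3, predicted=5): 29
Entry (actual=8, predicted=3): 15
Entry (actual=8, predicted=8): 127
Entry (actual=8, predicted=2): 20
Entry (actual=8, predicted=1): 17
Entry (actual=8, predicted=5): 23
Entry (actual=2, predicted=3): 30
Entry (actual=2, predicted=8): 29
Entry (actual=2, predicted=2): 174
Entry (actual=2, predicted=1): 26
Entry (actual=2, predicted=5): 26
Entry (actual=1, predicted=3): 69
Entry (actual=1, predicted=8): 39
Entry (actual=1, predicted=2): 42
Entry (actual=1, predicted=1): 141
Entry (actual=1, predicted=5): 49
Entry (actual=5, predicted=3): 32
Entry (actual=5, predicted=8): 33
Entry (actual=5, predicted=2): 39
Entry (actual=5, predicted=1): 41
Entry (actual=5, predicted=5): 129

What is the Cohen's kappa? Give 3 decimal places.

Observed agreement pₒ = trace/N = 768/1407 = 0.5458
Expected agreement pₑ = Σ (rowᵢ·colᵢ)/N² = (306·343 + 202·256 + 285·308 + 340·244 + 274·256)/1407² = 0.2008
κ = (pₒ − pₑ)/(1 − pₑ) = (0.5458 − 0.2008)/(1 − 0.2008) = 0.432

0.432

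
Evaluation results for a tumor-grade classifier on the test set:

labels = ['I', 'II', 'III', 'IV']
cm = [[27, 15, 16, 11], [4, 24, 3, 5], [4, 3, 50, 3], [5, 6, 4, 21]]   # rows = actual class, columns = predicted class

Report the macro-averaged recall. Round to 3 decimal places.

Per-class recall (TP/(TP+FN)):
  I: TP=27, FN=15+16+11=42 → 27/69 = 0.3913
  II: TP=24, FN=4+3+5=12 → 24/36 = 0.6667
  III: TP=50, FN=4+3+3=10 → 50/60 = 0.8333
  IV: TP=21, FN=5+6+4=15 → 21/36 = 0.5833
Macro-recall = mean = (0.3913 + 0.6667 + 0.8333 + 0.5833) / 4 = 0.619

0.619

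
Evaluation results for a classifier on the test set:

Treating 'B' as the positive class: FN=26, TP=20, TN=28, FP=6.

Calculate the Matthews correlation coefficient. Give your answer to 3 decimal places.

0.273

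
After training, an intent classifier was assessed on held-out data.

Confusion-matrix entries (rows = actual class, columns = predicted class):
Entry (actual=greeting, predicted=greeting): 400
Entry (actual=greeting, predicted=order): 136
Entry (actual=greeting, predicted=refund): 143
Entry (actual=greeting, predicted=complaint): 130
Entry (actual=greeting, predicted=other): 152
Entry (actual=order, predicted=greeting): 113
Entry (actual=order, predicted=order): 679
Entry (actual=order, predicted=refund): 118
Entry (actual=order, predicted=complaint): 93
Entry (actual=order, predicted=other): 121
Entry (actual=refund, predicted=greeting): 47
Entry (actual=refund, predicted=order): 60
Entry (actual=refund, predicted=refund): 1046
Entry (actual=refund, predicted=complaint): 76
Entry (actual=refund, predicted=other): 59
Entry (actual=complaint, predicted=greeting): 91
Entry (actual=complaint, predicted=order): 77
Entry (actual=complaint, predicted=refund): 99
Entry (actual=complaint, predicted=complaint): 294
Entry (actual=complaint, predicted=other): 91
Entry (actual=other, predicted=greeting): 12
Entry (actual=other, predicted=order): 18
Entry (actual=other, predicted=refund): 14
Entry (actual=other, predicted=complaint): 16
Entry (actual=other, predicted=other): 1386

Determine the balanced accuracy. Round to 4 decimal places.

0.6484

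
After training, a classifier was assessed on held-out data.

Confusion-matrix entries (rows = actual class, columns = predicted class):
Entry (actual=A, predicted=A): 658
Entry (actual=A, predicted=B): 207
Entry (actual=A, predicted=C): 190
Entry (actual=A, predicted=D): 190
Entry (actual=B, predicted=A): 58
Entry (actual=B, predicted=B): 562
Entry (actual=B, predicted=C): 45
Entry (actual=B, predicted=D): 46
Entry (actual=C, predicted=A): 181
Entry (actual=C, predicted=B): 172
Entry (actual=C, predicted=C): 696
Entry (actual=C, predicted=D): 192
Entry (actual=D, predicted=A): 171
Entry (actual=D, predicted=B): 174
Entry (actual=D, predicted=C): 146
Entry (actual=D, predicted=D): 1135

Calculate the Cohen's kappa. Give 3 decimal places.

0.505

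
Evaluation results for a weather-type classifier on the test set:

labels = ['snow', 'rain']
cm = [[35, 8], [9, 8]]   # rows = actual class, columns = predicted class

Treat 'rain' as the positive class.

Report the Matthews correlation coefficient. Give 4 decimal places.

0.2899

MCC = (TP·TN − FP·FN) / √((TP+FP)(TP+FN)(TN+FP)(TN+FN))
Numerator = 8·35 − 8·9 = 208
Denominator = √(16·17·43·44) = √514624 = 717.3730
MCC = 208 / 717.3730 = 0.2899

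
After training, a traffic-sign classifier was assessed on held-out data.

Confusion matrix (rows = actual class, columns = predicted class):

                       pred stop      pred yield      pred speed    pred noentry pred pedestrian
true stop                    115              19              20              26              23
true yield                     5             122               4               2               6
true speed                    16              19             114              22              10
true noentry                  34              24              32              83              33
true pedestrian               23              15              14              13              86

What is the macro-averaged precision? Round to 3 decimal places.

Per-class precision (TP/(TP+FP)):
  stop: TP=115, FP=5+16+34+23=78 → 115/193 = 0.5959
  yield: TP=122, FP=19+19+24+15=77 → 122/199 = 0.6131
  speed: TP=114, FP=20+4+32+14=70 → 114/184 = 0.6196
  noentry: TP=83, FP=26+2+22+13=63 → 83/146 = 0.5685
  pedestrian: TP=86, FP=23+6+10+33=72 → 86/158 = 0.5443
Macro-precision = mean = (0.5959 + 0.6131 + 0.6196 + 0.5685 + 0.5443) / 5 = 0.588

0.588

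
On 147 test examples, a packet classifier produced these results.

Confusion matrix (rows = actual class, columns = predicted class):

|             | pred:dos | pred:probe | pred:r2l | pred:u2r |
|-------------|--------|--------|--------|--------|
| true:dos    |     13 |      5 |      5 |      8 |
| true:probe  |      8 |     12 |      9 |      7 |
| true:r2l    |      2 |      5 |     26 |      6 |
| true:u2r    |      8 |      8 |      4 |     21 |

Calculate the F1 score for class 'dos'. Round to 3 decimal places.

Treat 'dos' as positive and all other classes as negative.
F1 score = 2·TP/(2·TP+FP+FN).
dos: TP=13, FP=8+2+8=18, FN=5+5+8=18 → 26/62 = 0.4194

0.419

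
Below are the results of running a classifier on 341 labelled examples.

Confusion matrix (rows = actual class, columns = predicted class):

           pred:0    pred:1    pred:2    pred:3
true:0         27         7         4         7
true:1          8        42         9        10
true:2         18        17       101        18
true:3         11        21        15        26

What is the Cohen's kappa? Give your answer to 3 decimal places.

Observed agreement pₒ = trace/N = 196/341 = 0.5748
Expected agreement pₑ = Σ (rowᵢ·colᵢ)/N² = (45·64 + 69·87 + 154·129 + 73·61)/341² = 0.2855
κ = (pₒ − pₑ)/(1 − pₑ) = (0.5748 − 0.2855)/(1 − 0.2855) = 0.405

0.405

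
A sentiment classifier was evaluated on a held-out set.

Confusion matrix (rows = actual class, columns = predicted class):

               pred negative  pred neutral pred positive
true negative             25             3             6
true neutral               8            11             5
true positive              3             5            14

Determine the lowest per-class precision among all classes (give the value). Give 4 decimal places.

0.5600

Per-class precision (TP/(TP+FP)):
  negative: TP=25, FP=8+3=11 → 25/36 = 0.69444
  neutral: TP=11, FP=3+5=8 → 11/19 = 0.57895
  positive: TP=14, FP=6+5=11 → 14/25 = 0.56000
Lowest is class 'positive' with precision = 0.5600.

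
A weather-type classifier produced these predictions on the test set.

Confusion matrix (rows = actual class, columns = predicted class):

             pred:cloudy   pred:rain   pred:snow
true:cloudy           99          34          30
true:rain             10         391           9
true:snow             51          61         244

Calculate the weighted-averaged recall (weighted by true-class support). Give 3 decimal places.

Per-class recall (TP/(TP+FN)):
  cloudy: TP=99, FN=34+30=64 → 99/163 = 0.6074
  rain: TP=391, FN=10+9=19 → 391/410 = 0.9537
  snow: TP=244, FN=51+61=112 → 244/356 = 0.6854
Weighted-recall = Σ (supportᵢ/N)·recallᵢ with N=929: (163/929)·0.6074 + (410/929)·0.9537 + (356/929)·0.6854 = 0.790

0.790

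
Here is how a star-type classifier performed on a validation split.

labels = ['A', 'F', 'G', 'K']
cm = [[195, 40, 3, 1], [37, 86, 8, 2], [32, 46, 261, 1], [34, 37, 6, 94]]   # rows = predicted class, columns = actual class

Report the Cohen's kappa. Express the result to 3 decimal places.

0.617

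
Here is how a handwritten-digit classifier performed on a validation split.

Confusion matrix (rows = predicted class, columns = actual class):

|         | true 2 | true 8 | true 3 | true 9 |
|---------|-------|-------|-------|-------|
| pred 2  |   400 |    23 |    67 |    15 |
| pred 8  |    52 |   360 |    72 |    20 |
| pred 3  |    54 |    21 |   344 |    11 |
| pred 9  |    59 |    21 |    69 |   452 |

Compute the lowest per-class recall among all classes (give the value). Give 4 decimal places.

0.6232

Per-class recall (TP/(TP+FN)):
  2: TP=400, FN=52+54+59=165 → 400/565 = 0.70796
  8: TP=360, FN=23+21+21=65 → 360/425 = 0.84706
  3: TP=344, FN=67+72+69=208 → 344/552 = 0.62319
  9: TP=452, FN=15+20+11=46 → 452/498 = 0.90763
Lowest is class '3' with recall = 0.6232.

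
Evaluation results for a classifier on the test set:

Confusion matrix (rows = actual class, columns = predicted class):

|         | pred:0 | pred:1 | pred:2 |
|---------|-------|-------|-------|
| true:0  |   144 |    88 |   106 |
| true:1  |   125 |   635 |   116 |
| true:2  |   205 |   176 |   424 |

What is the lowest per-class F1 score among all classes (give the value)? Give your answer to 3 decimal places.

0.355

Per-class F1 score (2·TP/(2·TP+FP+FN)):
  0: TP=144, FP=125+205=330, FN=88+106=194 → 288/812 = 0.3547
  1: TP=635, FP=88+176=264, FN=125+116=241 → 1270/1775 = 0.7155
  2: TP=424, FP=106+116=222, FN=205+176=381 → 848/1451 = 0.5844
Lowest is class '0' with F1 score = 0.355.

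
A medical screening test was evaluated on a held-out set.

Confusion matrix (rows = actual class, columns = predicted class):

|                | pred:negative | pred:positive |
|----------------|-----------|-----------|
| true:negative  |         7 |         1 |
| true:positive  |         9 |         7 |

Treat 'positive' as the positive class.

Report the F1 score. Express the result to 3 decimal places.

0.583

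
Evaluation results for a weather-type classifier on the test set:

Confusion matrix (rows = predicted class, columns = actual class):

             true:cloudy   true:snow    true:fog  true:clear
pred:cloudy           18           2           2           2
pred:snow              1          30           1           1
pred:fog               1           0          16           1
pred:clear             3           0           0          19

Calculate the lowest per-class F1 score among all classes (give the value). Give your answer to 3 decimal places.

0.766

Per-class F1 score (2·TP/(2·TP+FP+FN)):
  cloudy: TP=18, FP=2+2+2=6, FN=1+1+3=5 → 36/47 = 0.7660
  snow: TP=30, FP=1+1+1=3, FN=2+0+0=2 → 60/65 = 0.9231
  fog: TP=16, FP=1+0+1=2, FN=2+1+0=3 → 32/37 = 0.8649
  clear: TP=19, FP=3+0+0=3, FN=2+1+1=4 → 38/45 = 0.8444
Lowest is class 'cloudy' with F1 score = 0.766.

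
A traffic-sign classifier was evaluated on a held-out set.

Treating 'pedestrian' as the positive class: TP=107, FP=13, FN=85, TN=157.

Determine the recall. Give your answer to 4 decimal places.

Recall = TP/(TP+FN) = 107/(107+85) = 107/192 = 0.5573

0.5573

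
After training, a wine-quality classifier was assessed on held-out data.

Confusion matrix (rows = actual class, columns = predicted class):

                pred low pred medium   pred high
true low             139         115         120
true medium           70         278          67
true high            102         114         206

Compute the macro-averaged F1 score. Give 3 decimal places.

0.505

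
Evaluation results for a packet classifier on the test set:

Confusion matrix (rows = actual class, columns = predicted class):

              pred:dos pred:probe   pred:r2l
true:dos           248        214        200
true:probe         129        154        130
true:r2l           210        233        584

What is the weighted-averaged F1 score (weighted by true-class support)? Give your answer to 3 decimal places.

Per-class F1 score (2·TP/(2·TP+FP+FN)):
  dos: TP=248, FP=129+210=339, FN=214+200=414 → 496/1249 = 0.3971
  probe: TP=154, FP=214+233=447, FN=129+130=259 → 308/1014 = 0.3037
  r2l: TP=584, FP=200+130=330, FN=210+233=443 → 1168/1941 = 0.6018
Weighted-F1 score = Σ (supportᵢ/N)·F1 scoreᵢ with N=2102: (662/2102)·0.3971 + (413/2102)·0.3037 + (1027/2102)·0.6018 = 0.479

0.479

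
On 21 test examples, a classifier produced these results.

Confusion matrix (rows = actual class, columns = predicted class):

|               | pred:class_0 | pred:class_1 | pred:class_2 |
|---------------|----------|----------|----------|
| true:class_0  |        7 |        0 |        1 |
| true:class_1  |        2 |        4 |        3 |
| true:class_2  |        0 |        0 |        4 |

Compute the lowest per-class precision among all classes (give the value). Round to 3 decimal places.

Per-class precision (TP/(TP+FP)):
  class_0: TP=7, FP=2+0=2 → 7/9 = 0.7778
  class_1: TP=4, FP=0+0=0 → 4/4 = 1.0000
  class_2: TP=4, FP=1+3=4 → 4/8 = 0.5000
Lowest is class 'class_2' with precision = 0.500.

0.500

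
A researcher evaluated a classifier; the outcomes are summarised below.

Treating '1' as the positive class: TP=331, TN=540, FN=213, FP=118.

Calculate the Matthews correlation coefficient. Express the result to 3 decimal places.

MCC = (TP·TN − FP·FN) / √((TP+FP)(TP+FN)(TN+FP)(TN+FN))
Numerator = 331·540 − 118·213 = 153606
Denominator = √(449·544·658·753) = √121022497344 = 347882.8788
MCC = 153606 / 347882.8788 = 0.442

0.442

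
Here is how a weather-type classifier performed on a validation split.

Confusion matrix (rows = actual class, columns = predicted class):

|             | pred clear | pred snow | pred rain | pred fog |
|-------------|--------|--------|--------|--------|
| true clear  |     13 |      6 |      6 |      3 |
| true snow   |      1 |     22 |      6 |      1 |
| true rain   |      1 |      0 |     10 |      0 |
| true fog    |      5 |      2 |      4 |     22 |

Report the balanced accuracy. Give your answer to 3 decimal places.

Balanced accuracy = mean of per-class recall.
  clear: recall = 13/28 = 0.4643
  snow: recall = 22/30 = 0.7333
  rain: recall = 10/11 = 0.9091
  fog: recall = 22/33 = 0.6667
Mean = (0.4643 + 0.7333 + 0.9091 + 0.6667) / 4 = 0.693

0.693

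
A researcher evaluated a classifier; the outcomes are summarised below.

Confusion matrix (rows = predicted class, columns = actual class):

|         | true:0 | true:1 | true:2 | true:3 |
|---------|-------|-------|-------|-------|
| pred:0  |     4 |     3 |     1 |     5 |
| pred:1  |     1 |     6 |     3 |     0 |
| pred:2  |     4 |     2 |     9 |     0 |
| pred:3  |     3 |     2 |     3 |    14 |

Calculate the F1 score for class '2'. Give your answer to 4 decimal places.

Take TP from the diagonal, FP from the rest of the '2' prediction marginal, FN from the rest of the '2' actual marginal.
F1 score = 2·TP/(2·TP+FP+FN).
2: TP=9, FP=4+2+0=6, FN=1+3+3=7 → 18/31 = 0.58065

0.5806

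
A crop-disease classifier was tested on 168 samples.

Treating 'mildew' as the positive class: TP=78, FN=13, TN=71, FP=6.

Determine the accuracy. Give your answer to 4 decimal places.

0.8869

Accuracy = (TP+TN)/N = (78+71)/168 = 0.8869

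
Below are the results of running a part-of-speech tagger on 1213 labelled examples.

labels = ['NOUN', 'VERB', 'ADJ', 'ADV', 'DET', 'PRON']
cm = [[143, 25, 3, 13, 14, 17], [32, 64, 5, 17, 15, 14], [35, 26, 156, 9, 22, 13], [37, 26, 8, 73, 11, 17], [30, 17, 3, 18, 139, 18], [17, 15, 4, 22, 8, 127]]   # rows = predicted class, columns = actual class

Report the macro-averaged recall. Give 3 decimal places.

0.582

Per-class recall (TP/(TP+FN)):
  NOUN: TP=143, FN=32+35+37+30+17=151 → 143/294 = 0.4864
  VERB: TP=64, FN=25+26+26+17+15=109 → 64/173 = 0.3699
  ADJ: TP=156, FN=3+5+8+3+4=23 → 156/179 = 0.8715
  ADV: TP=73, FN=13+17+9+18+22=79 → 73/152 = 0.4803
  DET: TP=139, FN=14+15+22+11+8=70 → 139/209 = 0.6651
  PRON: TP=127, FN=17+14+13+17+18=79 → 127/206 = 0.6165
Macro-recall = mean = (0.4864 + 0.3699 + 0.8715 + 0.4803 + 0.6651 + 0.6165) / 6 = 0.582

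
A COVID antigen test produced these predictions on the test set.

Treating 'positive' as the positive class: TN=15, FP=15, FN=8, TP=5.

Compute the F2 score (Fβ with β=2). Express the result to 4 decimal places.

Fβ = (1+β²)·TP / ((1+β²)·TP + β²·FN + FP), with β²=4
= 5·5 / (5·5 + 4·8 + 15) = 0.3472

0.3472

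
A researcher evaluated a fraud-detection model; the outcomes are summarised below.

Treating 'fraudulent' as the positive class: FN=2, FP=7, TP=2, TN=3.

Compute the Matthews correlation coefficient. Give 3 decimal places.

MCC = (TP·TN − FP·FN) / √((TP+FP)(TP+FN)(TN+FP)(TN+FN))
Numerator = 2·3 − 7·2 = -8
Denominator = √(9·4·10·5) = √1800 = 42.4264
MCC = -8 / 42.4264 = -0.189

-0.189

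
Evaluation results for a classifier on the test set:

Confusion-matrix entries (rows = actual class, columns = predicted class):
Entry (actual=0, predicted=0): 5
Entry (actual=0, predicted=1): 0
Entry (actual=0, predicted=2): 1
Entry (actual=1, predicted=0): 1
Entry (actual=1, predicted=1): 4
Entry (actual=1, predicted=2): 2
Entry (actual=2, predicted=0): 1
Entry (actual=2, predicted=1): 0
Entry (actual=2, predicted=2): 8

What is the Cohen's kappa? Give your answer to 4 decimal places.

Observed agreement pₒ = trace/N = 17/22 = 0.77273
Expected agreement pₑ = Σ (rowᵢ·colᵢ)/N² = (6·7 + 7·4 + 9·11)/22² = 0.34917
κ = (pₒ − pₑ)/(1 − pₑ) = (0.77273 − 0.34917)/(1 − 0.34917) = 0.6508

0.6508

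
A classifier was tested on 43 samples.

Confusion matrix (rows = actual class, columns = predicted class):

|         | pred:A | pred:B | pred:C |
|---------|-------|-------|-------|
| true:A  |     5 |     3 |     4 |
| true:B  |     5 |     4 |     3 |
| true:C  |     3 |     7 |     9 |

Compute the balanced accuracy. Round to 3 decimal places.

Balanced accuracy = mean of per-class recall.
  A: recall = 5/12 = 0.4167
  B: recall = 4/12 = 0.3333
  C: recall = 9/19 = 0.4737
Mean = (0.4167 + 0.3333 + 0.4737) / 3 = 0.408

0.408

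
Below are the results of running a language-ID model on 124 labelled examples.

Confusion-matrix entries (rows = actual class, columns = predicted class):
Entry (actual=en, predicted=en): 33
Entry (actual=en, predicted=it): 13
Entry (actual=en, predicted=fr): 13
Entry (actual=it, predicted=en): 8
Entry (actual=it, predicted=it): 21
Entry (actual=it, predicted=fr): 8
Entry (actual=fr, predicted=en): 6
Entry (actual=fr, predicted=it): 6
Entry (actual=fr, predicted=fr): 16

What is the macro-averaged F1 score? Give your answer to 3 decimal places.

0.553

Per-class F1 score (2·TP/(2·TP+FP+FN)):
  en: TP=33, FP=8+6=14, FN=13+13=26 → 66/106 = 0.6226
  it: TP=21, FP=13+6=19, FN=8+8=16 → 42/77 = 0.5455
  fr: TP=16, FP=13+8=21, FN=6+6=12 → 32/65 = 0.4923
Macro-F1 score = mean = (0.6226 + 0.5455 + 0.4923) / 3 = 0.553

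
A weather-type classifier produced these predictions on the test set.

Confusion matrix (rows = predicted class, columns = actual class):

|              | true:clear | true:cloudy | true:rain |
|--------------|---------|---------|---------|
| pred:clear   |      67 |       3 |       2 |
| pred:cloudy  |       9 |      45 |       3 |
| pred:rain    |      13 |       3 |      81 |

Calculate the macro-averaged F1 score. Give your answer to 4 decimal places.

0.8503

Per-class F1 score (2·TP/(2·TP+FP+FN)):
  clear: TP=67, FP=3+2=5, FN=9+13=22 → 134/161 = 0.83230
  cloudy: TP=45, FP=9+3=12, FN=3+3=6 → 90/108 = 0.83333
  rain: TP=81, FP=13+3=16, FN=2+3=5 → 162/183 = 0.88525
Macro-F1 score = mean = (0.83230 + 0.83333 + 0.88525) / 3 = 0.8503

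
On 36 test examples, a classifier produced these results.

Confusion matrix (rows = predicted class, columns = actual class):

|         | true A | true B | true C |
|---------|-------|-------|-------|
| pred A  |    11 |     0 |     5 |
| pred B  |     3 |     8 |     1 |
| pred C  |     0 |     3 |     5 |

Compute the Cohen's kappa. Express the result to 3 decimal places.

Observed agreement pₒ = trace/N = 24/36 = 0.6667
Expected agreement pₑ = Σ (rowᵢ·colᵢ)/N² = (14·16 + 11·12 + 11·8)/36² = 0.3426
κ = (pₒ − pₑ)/(1 − pₑ) = (0.6667 − 0.3426)/(1 − 0.3426) = 0.493

0.493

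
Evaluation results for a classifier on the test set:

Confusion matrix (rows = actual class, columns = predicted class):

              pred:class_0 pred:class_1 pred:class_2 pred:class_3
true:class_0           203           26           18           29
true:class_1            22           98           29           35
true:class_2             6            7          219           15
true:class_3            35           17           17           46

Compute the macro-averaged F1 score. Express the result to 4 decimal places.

Per-class F1 score (2·TP/(2·TP+FP+FN)):
  class_0: TP=203, FP=22+6+35=63, FN=26+18+29=73 → 406/542 = 0.74908
  class_1: TP=98, FP=26+7+17=50, FN=22+29+35=86 → 196/332 = 0.59036
  class_2: TP=219, FP=18+29+17=64, FN=6+7+15=28 → 438/530 = 0.82642
  class_3: TP=46, FP=29+35+15=79, FN=35+17+17=69 → 92/240 = 0.38333
Macro-F1 score = mean = (0.74908 + 0.59036 + 0.82642 + 0.38333) / 4 = 0.6373

0.6373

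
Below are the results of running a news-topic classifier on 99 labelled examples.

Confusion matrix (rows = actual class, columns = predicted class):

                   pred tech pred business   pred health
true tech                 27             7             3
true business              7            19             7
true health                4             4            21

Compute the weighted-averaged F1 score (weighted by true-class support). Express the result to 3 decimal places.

Per-class F1 score (2·TP/(2·TP+FP+FN)):
  tech: TP=27, FP=7+4=11, FN=7+3=10 → 54/75 = 0.7200
  business: TP=19, FP=7+4=11, FN=7+7=14 → 38/63 = 0.6032
  health: TP=21, FP=3+7=10, FN=4+4=8 → 42/60 = 0.7000
Weighted-F1 score = Σ (supportᵢ/N)·F1 scoreᵢ with N=99: (37/99)·0.7200 + (33/99)·0.6032 + (29/99)·0.7000 = 0.675

0.675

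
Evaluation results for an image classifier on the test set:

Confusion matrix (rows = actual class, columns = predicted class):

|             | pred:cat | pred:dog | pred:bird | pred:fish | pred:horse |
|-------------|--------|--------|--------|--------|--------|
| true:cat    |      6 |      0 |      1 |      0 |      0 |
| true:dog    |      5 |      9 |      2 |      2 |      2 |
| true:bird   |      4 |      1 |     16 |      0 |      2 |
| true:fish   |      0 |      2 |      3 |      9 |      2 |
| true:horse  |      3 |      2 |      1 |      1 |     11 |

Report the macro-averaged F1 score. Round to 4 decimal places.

0.5953

Per-class F1 score (2·TP/(2·TP+FP+FN)):
  cat: TP=6, FP=5+4+0+3=12, FN=0+1+0+0=1 → 12/25 = 0.48000
  dog: TP=9, FP=0+1+2+2=5, FN=5+2+2+2=11 → 18/34 = 0.52941
  bird: TP=16, FP=1+2+3+1=7, FN=4+1+0+2=7 → 32/46 = 0.69565
  fish: TP=9, FP=0+2+0+1=3, FN=0+2+3+2=7 → 18/28 = 0.64286
  horse: TP=11, FP=0+2+2+2=6, FN=3+2+1+1=7 → 22/35 = 0.62857
Macro-F1 score = mean = (0.48000 + 0.52941 + 0.69565 + 0.64286 + 0.62857) / 5 = 0.5953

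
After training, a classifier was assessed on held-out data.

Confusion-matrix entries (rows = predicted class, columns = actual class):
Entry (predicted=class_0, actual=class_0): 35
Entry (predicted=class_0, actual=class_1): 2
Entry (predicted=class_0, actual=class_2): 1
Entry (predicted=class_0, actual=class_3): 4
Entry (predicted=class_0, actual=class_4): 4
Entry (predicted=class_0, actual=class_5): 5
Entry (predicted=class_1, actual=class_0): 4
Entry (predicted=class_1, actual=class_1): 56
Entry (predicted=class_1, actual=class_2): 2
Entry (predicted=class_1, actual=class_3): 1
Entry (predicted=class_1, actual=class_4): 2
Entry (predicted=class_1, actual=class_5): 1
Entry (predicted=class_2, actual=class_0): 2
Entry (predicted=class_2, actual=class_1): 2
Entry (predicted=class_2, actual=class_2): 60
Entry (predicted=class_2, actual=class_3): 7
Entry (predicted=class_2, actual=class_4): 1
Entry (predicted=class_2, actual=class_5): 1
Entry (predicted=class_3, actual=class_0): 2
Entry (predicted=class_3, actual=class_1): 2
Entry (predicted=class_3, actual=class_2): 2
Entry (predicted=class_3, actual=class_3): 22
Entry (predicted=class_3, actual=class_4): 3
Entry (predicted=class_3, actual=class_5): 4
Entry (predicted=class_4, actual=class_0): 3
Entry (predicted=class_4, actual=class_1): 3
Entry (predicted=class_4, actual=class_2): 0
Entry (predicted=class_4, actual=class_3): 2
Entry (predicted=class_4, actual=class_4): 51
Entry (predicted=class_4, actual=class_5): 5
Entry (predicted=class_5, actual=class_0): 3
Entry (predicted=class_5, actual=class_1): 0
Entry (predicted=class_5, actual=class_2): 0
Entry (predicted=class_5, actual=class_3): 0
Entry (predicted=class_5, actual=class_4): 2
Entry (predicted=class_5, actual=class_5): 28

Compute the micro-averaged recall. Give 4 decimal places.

Micro-averaging pools counts across classes: ΣTP=252, ΣFP=70, ΣFN=70.
Micro-recall = TP/(TP+FN) on pooled counts = 0.7826 (equals overall accuracy in single-label multiclass).

0.7826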